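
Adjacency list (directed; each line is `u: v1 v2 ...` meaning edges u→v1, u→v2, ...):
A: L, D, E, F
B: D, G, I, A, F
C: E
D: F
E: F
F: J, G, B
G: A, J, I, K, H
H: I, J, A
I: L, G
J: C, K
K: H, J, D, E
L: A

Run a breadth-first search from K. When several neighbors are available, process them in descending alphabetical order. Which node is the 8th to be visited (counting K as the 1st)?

Visit K; enqueue J, H, E, D → queue [J, H, E, D]
Visit J; enqueue C → queue [H, E, D, C]
Visit H; enqueue I, A → queue [E, D, C, I, A]
Visit E; enqueue F → queue [D, C, I, A, F]
Visit D → queue [C, I, A, F]
Visit C → queue [I, A, F]
Visit I; enqueue L, G → queue [A, F, L, G]
Visit A → queue [F, L, G]
Visit F; enqueue B → queue [L, G, B]
Visit L → queue [G, B]
Visit G → queue [B]
Visit B → queue []

Visit order: K, J, H, E, D, C, I, A, F, L, G, B

A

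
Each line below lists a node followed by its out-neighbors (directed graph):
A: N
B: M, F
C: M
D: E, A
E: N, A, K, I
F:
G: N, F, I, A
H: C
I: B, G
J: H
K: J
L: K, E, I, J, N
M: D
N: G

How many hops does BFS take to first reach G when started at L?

2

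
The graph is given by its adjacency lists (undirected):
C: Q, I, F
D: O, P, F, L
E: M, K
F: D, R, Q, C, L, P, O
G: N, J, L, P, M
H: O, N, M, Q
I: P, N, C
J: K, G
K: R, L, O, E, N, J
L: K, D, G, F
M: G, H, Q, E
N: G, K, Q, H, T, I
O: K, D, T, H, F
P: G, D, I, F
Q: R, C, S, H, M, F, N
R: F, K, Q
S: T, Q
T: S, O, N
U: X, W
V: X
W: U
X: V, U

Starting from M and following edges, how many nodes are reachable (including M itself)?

BFS from M visits: M, Q, H, G, E, S, R, N, F, C, O, P, L, J, K, T, I, D
Reachable nodes: 18 of 22 total.

18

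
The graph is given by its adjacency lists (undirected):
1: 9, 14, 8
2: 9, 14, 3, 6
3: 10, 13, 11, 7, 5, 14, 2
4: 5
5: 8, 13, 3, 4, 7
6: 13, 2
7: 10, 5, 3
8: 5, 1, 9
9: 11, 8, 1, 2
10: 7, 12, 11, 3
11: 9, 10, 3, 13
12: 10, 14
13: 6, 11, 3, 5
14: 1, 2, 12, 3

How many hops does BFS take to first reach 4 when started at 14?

3

Level 0: 14
Level 1: 1, 2, 3, 12
Level 2: 5, 6, 7, 8, 9, 10, 11, 13
Level 3: 4
4 first appears at level 3.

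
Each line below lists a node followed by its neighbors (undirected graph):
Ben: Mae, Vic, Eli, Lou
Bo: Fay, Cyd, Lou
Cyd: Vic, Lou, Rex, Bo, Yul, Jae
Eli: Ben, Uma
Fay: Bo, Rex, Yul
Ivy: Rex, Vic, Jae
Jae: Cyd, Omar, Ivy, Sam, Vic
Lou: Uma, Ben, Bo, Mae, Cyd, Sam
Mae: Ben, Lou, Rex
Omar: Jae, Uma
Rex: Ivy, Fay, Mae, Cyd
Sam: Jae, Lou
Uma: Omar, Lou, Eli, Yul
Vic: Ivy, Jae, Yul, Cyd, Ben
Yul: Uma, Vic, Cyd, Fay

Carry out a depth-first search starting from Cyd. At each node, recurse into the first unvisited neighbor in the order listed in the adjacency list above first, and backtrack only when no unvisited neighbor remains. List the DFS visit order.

Cyd → Vic → Ivy → Rex → Fay → Bo → Lou → Uma → Omar → Jae → Sam → Eli → Ben → Mae → Yul

Visit Cyd
Cyd → Vic
Vic → Ivy
Ivy → Rex
Rex → Fay
Fay → Bo
Bo → Lou
Lou → Uma
Uma → Omar
Omar → Jae
Jae → Sam
Uma → Eli
Eli → Ben
Ben → Mae
Uma → Yul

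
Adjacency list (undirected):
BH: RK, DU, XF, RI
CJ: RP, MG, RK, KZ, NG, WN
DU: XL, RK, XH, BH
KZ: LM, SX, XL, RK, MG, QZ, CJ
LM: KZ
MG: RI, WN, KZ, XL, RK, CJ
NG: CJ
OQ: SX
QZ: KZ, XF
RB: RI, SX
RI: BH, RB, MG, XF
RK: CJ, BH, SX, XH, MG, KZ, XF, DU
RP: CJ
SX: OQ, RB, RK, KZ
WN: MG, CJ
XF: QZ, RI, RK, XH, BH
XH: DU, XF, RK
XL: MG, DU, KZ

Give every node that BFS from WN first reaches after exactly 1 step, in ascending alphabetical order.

CJ, MG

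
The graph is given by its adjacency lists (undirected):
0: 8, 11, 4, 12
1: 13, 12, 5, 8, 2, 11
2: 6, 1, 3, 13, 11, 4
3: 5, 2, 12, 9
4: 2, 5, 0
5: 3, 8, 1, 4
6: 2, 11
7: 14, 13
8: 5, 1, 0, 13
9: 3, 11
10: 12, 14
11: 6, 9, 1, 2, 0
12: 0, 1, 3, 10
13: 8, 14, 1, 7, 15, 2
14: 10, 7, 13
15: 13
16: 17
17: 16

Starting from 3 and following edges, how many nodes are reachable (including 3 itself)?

16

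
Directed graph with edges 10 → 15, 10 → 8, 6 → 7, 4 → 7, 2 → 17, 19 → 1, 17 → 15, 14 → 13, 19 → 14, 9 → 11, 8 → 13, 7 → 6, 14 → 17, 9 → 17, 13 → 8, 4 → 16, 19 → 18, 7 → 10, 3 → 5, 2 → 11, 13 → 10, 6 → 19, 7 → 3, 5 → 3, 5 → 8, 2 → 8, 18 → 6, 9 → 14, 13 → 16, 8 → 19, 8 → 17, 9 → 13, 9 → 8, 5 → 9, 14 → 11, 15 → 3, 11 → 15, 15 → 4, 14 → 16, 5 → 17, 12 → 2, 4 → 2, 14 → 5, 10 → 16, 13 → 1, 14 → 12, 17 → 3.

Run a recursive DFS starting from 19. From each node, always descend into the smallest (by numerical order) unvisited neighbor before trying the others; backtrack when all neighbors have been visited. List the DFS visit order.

19 -> 1 -> 14 -> 5 -> 3 -> 8 -> 13 -> 10 -> 15 -> 4 -> 2 -> 11 -> 17 -> 7 -> 6 -> 16 -> 9 -> 12 -> 18

Visit 19
19 → 1
19 → 14
14 → 5
5 → 3
5 → 8
8 → 13
13 → 10
10 → 15
15 → 4
4 → 2
2 → 11
2 → 17
4 → 7
7 → 6
4 → 16
5 → 9
14 → 12
19 → 18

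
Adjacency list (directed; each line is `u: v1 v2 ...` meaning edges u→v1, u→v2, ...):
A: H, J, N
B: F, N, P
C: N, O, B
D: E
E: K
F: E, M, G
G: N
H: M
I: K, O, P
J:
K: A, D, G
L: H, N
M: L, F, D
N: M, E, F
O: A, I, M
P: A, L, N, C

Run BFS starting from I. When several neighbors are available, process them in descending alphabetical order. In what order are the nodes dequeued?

I, P, O, K, N, L, C, A, M, G, D, F, E, H, B, J

Visit I; enqueue P, O, K → queue [P, O, K]
Visit P; enqueue N, L, C, A → queue [O, K, N, L, C, A]
Visit O; enqueue M → queue [K, N, L, C, A, M]
Visit K; enqueue G, D → queue [N, L, C, A, M, G, D]
Visit N; enqueue F, E → queue [L, C, A, M, G, D, F, E]
Visit L; enqueue H → queue [C, A, M, G, D, F, E, H]
Visit C; enqueue B → queue [A, M, G, D, F, E, H, B]
Visit A; enqueue J → queue [M, G, D, F, E, H, B, J]
Visit M → queue [G, D, F, E, H, B, J]
Visit G → queue [D, F, E, H, B, J]
Visit D → queue [F, E, H, B, J]
Visit F → queue [E, H, B, J]
Visit E → queue [H, B, J]
Visit H → queue [B, J]
Visit B → queue [J]
Visit J → queue []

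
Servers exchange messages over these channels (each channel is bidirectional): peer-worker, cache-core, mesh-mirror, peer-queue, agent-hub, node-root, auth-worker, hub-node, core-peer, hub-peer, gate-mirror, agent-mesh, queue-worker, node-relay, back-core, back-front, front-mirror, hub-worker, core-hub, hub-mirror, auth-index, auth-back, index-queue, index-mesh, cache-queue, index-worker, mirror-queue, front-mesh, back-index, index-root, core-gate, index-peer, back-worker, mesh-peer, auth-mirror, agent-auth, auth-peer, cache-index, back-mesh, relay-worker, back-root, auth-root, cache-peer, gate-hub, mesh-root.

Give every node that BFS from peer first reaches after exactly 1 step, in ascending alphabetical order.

auth, cache, core, hub, index, mesh, queue, worker

Level 0: peer
Level 1: auth, cache, core, hub, index, mesh, queue, worker
Level 2: agent, back, front, gate, mirror, node, relay, root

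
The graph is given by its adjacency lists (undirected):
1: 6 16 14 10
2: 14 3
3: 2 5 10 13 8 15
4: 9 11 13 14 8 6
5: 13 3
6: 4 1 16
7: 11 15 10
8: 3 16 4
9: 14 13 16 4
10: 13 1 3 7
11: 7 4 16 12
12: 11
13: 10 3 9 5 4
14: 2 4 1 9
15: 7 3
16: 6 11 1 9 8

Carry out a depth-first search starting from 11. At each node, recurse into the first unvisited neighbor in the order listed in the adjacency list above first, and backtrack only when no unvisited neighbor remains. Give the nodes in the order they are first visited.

11 → 7 → 15 → 3 → 2 → 14 → 4 → 9 → 13 → 10 → 1 → 6 → 16 → 8 → 5 → 12

Visit 11
11 → 7
7 → 15
15 → 3
3 → 2
2 → 14
14 → 4
4 → 9
9 → 13
13 → 10
10 → 1
1 → 6
6 → 16
16 → 8
13 → 5
11 → 12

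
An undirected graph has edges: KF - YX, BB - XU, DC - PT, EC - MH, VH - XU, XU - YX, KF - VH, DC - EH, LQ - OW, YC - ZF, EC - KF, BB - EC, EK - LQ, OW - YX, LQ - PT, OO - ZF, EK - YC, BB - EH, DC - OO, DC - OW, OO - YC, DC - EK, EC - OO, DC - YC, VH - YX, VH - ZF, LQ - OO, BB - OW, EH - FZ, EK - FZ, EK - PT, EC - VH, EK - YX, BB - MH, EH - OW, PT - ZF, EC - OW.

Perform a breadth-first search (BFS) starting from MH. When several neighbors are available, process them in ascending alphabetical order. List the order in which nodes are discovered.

Visit MH; enqueue BB, EC → queue [BB, EC]
Visit BB; enqueue EH, OW, XU → queue [EC, EH, OW, XU]
Visit EC; enqueue KF, OO, VH → queue [EH, OW, XU, KF, OO, VH]
Visit EH; enqueue DC, FZ → queue [OW, XU, KF, OO, VH, DC, FZ]
Visit OW; enqueue LQ, YX → queue [XU, KF, OO, VH, DC, FZ, LQ, YX]
Visit XU → queue [KF, OO, VH, DC, FZ, LQ, YX]
Visit KF → queue [OO, VH, DC, FZ, LQ, YX]
Visit OO; enqueue YC, ZF → queue [VH, DC, FZ, LQ, YX, YC, ZF]
Visit VH → queue [DC, FZ, LQ, YX, YC, ZF]
Visit DC; enqueue EK, PT → queue [FZ, LQ, YX, YC, ZF, EK, PT]
Visit FZ → queue [LQ, YX, YC, ZF, EK, PT]
Visit LQ → queue [YX, YC, ZF, EK, PT]
Visit YX → queue [YC, ZF, EK, PT]
Visit YC → queue [ZF, EK, PT]
Visit ZF → queue [EK, PT]
Visit EK → queue [PT]
Visit PT → queue []

MH, BB, EC, EH, OW, XU, KF, OO, VH, DC, FZ, LQ, YX, YC, ZF, EK, PT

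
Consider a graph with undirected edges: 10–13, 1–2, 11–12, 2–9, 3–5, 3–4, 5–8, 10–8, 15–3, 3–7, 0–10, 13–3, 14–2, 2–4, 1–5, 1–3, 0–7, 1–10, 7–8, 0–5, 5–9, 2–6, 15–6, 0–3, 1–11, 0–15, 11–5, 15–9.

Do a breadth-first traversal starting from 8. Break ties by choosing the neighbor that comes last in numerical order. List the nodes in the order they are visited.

8, 10, 7, 5, 13, 1, 0, 3, 11, 9, 2, 15, 4, 12, 14, 6

Visit 8; enqueue 10, 7, 5 → queue [10, 7, 5]
Visit 10; enqueue 13, 1, 0 → queue [7, 5, 13, 1, 0]
Visit 7; enqueue 3 → queue [5, 13, 1, 0, 3]
Visit 5; enqueue 11, 9 → queue [13, 1, 0, 3, 11, 9]
Visit 13 → queue [1, 0, 3, 11, 9]
Visit 1; enqueue 2 → queue [0, 3, 11, 9, 2]
Visit 0; enqueue 15 → queue [3, 11, 9, 2, 15]
Visit 3; enqueue 4 → queue [11, 9, 2, 15, 4]
Visit 11; enqueue 12 → queue [9, 2, 15, 4, 12]
Visit 9 → queue [2, 15, 4, 12]
Visit 2; enqueue 14, 6 → queue [15, 4, 12, 14, 6]
Visit 15 → queue [4, 12, 14, 6]
Visit 4 → queue [12, 14, 6]
Visit 12 → queue [14, 6]
Visit 14 → queue [6]
Visit 6 → queue []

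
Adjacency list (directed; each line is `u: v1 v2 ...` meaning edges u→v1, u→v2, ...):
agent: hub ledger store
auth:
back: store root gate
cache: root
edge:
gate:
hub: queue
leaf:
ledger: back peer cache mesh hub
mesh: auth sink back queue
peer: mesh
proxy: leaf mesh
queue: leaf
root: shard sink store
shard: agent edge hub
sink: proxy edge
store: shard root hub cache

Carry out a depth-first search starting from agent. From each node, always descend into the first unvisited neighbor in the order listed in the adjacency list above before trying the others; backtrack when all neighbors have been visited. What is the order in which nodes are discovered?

Visit agent
agent → hub
hub → queue
queue → leaf
agent → ledger
ledger → back
back → store
store → shard
shard → edge
store → root
root → sink
sink → proxy
proxy → mesh
mesh → auth
store → cache
back → gate
ledger → peer

agent, hub, queue, leaf, ledger, back, store, shard, edge, root, sink, proxy, mesh, auth, cache, gate, peer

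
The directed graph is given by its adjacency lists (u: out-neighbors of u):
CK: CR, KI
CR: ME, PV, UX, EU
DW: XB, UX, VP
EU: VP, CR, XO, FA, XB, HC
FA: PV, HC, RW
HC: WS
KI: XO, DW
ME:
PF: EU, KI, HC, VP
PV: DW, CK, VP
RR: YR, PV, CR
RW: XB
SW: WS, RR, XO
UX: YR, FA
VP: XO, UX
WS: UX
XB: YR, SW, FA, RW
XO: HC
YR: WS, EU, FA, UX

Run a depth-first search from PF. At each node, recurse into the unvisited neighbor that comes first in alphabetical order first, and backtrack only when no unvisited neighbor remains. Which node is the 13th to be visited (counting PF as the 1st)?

Visit PF
PF → EU
EU → CR
CR → ME
CR → PV
PV → CK
CK → KI
KI → DW
DW → UX
UX → FA
FA → HC
HC → WS
FA → RW
RW → XB
XB → SW
SW → RR
RR → YR
SW → XO
DW → VP

Visit order: PF, EU, CR, ME, PV, CK, KI, DW, UX, FA, HC, WS, RW, XB, SW, RR, YR, XO, VP

RW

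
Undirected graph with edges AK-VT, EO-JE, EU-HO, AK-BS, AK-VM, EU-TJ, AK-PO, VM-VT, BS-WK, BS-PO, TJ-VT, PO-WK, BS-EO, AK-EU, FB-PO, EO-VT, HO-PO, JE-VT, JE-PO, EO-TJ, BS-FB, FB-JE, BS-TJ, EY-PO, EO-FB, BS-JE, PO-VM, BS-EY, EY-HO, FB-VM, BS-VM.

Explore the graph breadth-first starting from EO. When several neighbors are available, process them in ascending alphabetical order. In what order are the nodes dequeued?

EO → BS → FB → JE → TJ → VT → AK → EY → PO → VM → WK → EU → HO

Visit EO; enqueue BS, FB, JE, TJ, VT → queue [BS, FB, JE, TJ, VT]
Visit BS; enqueue AK, EY, PO, VM, WK → queue [FB, JE, TJ, VT, AK, EY, PO, VM, WK]
Visit FB → queue [JE, TJ, VT, AK, EY, PO, VM, WK]
Visit JE → queue [TJ, VT, AK, EY, PO, VM, WK]
Visit TJ; enqueue EU → queue [VT, AK, EY, PO, VM, WK, EU]
Visit VT → queue [AK, EY, PO, VM, WK, EU]
Visit AK → queue [EY, PO, VM, WK, EU]
Visit EY; enqueue HO → queue [PO, VM, WK, EU, HO]
Visit PO → queue [VM, WK, EU, HO]
Visit VM → queue [WK, EU, HO]
Visit WK → queue [EU, HO]
Visit EU → queue [HO]
Visit HO → queue []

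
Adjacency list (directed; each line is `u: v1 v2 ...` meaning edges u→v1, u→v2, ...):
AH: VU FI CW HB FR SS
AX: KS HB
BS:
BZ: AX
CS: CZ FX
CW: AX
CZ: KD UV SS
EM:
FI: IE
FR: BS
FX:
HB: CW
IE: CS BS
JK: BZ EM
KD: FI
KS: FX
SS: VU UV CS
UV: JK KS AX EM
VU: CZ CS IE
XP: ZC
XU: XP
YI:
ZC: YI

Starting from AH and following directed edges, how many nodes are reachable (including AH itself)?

19

BFS from AH visits: AH, VU, FI, CW, HB, FR, SS, CZ, CS, IE, AX, BS, UV, KD, FX, KS, JK, EM, BZ
Reachable nodes: 19 of 23 total.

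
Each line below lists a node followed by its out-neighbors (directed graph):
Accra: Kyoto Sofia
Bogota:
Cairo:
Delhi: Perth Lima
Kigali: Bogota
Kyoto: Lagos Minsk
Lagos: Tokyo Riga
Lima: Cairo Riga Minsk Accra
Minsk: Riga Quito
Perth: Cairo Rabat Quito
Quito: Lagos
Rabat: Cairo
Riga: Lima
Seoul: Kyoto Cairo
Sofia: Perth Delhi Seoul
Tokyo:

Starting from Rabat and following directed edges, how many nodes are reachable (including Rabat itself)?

2

BFS from Rabat visits: Rabat, Cairo
Reachable nodes: 2 of 16 total.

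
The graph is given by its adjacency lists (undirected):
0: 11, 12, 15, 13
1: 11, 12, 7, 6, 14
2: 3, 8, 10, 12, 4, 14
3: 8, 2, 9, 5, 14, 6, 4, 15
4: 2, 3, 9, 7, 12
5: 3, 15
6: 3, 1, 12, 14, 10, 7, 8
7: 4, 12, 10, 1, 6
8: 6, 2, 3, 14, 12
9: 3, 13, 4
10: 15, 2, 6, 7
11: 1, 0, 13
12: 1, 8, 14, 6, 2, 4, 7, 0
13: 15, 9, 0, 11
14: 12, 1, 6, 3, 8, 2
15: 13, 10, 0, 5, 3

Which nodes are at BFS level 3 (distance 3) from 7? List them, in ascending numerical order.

5, 13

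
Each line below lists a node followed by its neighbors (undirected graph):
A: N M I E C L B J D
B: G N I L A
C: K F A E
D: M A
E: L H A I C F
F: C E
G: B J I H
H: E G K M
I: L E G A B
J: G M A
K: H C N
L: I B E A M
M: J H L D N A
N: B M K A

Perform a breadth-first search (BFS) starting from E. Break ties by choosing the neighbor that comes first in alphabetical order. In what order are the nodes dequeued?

Visit E; enqueue A, C, F, H, I, L → queue [A, C, F, H, I, L]
Visit A; enqueue B, D, J, M, N → queue [C, F, H, I, L, B, D, J, M, N]
Visit C; enqueue K → queue [F, H, I, L, B, D, J, M, N, K]
Visit F → queue [H, I, L, B, D, J, M, N, K]
Visit H; enqueue G → queue [I, L, B, D, J, M, N, K, G]
Visit I → queue [L, B, D, J, M, N, K, G]
Visit L → queue [B, D, J, M, N, K, G]
Visit B → queue [D, J, M, N, K, G]
Visit D → queue [J, M, N, K, G]
Visit J → queue [M, N, K, G]
Visit M → queue [N, K, G]
Visit N → queue [K, G]
Visit K → queue [G]
Visit G → queue []

E, A, C, F, H, I, L, B, D, J, M, N, K, G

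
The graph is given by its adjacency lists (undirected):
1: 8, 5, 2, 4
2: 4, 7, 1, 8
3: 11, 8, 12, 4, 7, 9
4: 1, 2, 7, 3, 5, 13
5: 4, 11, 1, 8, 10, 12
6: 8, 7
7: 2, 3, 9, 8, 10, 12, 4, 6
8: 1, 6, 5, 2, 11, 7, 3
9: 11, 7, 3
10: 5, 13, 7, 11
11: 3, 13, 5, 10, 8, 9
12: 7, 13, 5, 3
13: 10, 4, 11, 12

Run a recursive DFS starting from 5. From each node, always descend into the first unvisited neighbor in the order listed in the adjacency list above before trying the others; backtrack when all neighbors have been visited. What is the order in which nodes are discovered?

Visit 5
5 → 4
4 → 1
1 → 8
8 → 6
6 → 7
7 → 2
7 → 3
3 → 11
11 → 13
13 → 10
13 → 12
11 → 9

5 → 4 → 1 → 8 → 6 → 7 → 2 → 3 → 11 → 13 → 10 → 12 → 9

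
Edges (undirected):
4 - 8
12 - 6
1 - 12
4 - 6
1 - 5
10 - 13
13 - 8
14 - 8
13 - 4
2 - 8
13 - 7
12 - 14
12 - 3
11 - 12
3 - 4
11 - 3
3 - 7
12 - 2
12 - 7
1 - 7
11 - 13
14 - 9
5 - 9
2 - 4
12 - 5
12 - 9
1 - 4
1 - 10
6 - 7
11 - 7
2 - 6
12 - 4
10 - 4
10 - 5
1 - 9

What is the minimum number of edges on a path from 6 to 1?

2

Level 0: 6
Level 1: 2, 4, 7, 12
Level 2: 1, 3, 5, 8, 9, 10, 11, 13, 14
1 first appears at level 2.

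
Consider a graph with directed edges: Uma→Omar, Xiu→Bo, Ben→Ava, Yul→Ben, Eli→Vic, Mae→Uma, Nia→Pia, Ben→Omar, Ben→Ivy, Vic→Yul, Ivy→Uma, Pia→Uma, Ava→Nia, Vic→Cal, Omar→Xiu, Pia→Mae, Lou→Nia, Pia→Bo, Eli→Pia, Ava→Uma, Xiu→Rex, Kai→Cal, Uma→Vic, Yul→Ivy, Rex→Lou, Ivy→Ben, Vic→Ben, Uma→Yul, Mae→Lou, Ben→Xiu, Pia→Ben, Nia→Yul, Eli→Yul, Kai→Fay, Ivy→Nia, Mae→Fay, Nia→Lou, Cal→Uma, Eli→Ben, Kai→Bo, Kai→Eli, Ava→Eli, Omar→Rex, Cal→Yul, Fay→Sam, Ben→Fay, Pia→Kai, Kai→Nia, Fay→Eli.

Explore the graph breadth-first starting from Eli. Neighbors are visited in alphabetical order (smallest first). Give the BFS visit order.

Visit Eli; enqueue Ben, Pia, Vic, Yul → queue [Ben, Pia, Vic, Yul]
Visit Ben; enqueue Ava, Fay, Ivy, Omar, Xiu → queue [Pia, Vic, Yul, Ava, Fay, Ivy, Omar, Xiu]
Visit Pia; enqueue Bo, Kai, Mae, Uma → queue [Vic, Yul, Ava, Fay, Ivy, Omar, Xiu, Bo, Kai, Mae, Uma]
Visit Vic; enqueue Cal → queue [Yul, Ava, Fay, Ivy, Omar, Xiu, Bo, Kai, Mae, Uma, Cal]
Visit Yul → queue [Ava, Fay, Ivy, Omar, Xiu, Bo, Kai, Mae, Uma, Cal]
Visit Ava; enqueue Nia → queue [Fay, Ivy, Omar, Xiu, Bo, Kai, Mae, Uma, Cal, Nia]
Visit Fay; enqueue Sam → queue [Ivy, Omar, Xiu, Bo, Kai, Mae, Uma, Cal, Nia, Sam]
Visit Ivy → queue [Omar, Xiu, Bo, Kai, Mae, Uma, Cal, Nia, Sam]
Visit Omar; enqueue Rex → queue [Xiu, Bo, Kai, Mae, Uma, Cal, Nia, Sam, Rex]
Visit Xiu → queue [Bo, Kai, Mae, Uma, Cal, Nia, Sam, Rex]
Visit Bo → queue [Kai, Mae, Uma, Cal, Nia, Sam, Rex]
Visit Kai → queue [Mae, Uma, Cal, Nia, Sam, Rex]
Visit Mae; enqueue Lou → queue [Uma, Cal, Nia, Sam, Rex, Lou]
Visit Uma → queue [Cal, Nia, Sam, Rex, Lou]
Visit Cal → queue [Nia, Sam, Rex, Lou]
Visit Nia → queue [Sam, Rex, Lou]
Visit Sam → queue [Rex, Lou]
Visit Rex → queue [Lou]
Visit Lou → queue []

Eli -> Ben -> Pia -> Vic -> Yul -> Ava -> Fay -> Ivy -> Omar -> Xiu -> Bo -> Kai -> Mae -> Uma -> Cal -> Nia -> Sam -> Rex -> Lou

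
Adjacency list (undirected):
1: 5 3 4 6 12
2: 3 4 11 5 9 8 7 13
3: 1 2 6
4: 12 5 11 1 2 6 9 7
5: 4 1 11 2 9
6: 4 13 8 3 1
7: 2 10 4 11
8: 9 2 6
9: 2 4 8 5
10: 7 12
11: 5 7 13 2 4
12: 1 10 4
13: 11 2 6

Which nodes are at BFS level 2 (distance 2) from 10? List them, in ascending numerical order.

Level 0: 10
Level 1: 7, 12
Level 2: 1, 2, 4, 11
Level 3: 3, 5, 6, 8, 9, 13

1, 2, 4, 11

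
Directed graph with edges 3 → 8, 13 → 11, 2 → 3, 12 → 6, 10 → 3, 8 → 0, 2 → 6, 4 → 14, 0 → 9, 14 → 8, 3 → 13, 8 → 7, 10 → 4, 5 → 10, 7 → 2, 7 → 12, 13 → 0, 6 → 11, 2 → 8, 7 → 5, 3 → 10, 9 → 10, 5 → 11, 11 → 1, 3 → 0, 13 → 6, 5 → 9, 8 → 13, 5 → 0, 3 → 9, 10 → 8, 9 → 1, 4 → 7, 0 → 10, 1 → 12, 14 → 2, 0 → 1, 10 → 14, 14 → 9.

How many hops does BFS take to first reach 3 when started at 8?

3

Level 0: 8
Level 1: 0, 7, 13
Level 2: 1, 2, 5, 6, 9, 10, 11, 12
Level 3: 3, 4, 14
3 first appears at level 3.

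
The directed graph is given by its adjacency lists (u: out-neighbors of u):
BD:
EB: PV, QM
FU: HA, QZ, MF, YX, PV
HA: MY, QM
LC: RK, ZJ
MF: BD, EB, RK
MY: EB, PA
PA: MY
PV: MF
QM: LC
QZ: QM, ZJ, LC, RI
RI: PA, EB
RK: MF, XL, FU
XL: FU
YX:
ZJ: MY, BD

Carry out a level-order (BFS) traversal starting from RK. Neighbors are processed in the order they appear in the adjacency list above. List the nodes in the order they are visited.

Visit RK; enqueue MF, XL, FU → queue [MF, XL, FU]
Visit MF; enqueue BD, EB → queue [XL, FU, BD, EB]
Visit XL → queue [FU, BD, EB]
Visit FU; enqueue HA, QZ, YX, PV → queue [BD, EB, HA, QZ, YX, PV]
Visit BD → queue [EB, HA, QZ, YX, PV]
Visit EB; enqueue QM → queue [HA, QZ, YX, PV, QM]
Visit HA; enqueue MY → queue [QZ, YX, PV, QM, MY]
Visit QZ; enqueue ZJ, LC, RI → queue [YX, PV, QM, MY, ZJ, LC, RI]
Visit YX → queue [PV, QM, MY, ZJ, LC, RI]
Visit PV → queue [QM, MY, ZJ, LC, RI]
Visit QM → queue [MY, ZJ, LC, RI]
Visit MY; enqueue PA → queue [ZJ, LC, RI, PA]
Visit ZJ → queue [LC, RI, PA]
Visit LC → queue [RI, PA]
Visit RI → queue [PA]
Visit PA → queue []

RK, MF, XL, FU, BD, EB, HA, QZ, YX, PV, QM, MY, ZJ, LC, RI, PA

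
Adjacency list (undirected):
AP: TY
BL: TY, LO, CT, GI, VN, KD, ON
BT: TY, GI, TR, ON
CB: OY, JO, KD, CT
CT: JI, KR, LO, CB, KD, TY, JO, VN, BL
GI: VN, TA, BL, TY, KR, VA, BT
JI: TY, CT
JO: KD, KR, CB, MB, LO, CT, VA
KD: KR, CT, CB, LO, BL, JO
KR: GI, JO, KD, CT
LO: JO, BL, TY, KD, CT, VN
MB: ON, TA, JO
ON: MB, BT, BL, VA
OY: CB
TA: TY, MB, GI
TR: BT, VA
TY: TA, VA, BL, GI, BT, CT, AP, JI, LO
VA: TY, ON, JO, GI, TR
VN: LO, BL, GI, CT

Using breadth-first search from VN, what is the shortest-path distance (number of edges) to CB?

Level 0: VN
Level 1: BL, CT, GI, LO
Level 2: BT, CB, JI, JO, KD, KR, ON, TA, TY, VA
Level 3: AP, MB, OY, TR
CB first appears at level 2.

2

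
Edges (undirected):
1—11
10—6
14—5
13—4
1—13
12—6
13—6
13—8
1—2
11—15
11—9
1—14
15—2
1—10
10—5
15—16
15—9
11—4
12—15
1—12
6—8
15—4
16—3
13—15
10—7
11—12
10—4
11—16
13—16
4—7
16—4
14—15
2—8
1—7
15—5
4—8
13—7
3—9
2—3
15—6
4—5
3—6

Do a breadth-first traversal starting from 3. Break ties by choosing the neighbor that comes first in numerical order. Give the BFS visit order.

3, 2, 6, 9, 16, 1, 8, 15, 10, 12, 13, 11, 4, 7, 14, 5

Visit 3; enqueue 2, 6, 9, 16 → queue [2, 6, 9, 16]
Visit 2; enqueue 1, 8, 15 → queue [6, 9, 16, 1, 8, 15]
Visit 6; enqueue 10, 12, 13 → queue [9, 16, 1, 8, 15, 10, 12, 13]
Visit 9; enqueue 11 → queue [16, 1, 8, 15, 10, 12, 13, 11]
Visit 16; enqueue 4 → queue [1, 8, 15, 10, 12, 13, 11, 4]
Visit 1; enqueue 7, 14 → queue [8, 15, 10, 12, 13, 11, 4, 7, 14]
Visit 8 → queue [15, 10, 12, 13, 11, 4, 7, 14]
Visit 15; enqueue 5 → queue [10, 12, 13, 11, 4, 7, 14, 5]
Visit 10 → queue [12, 13, 11, 4, 7, 14, 5]
Visit 12 → queue [13, 11, 4, 7, 14, 5]
Visit 13 → queue [11, 4, 7, 14, 5]
Visit 11 → queue [4, 7, 14, 5]
Visit 4 → queue [7, 14, 5]
Visit 7 → queue [14, 5]
Visit 14 → queue [5]
Visit 5 → queue []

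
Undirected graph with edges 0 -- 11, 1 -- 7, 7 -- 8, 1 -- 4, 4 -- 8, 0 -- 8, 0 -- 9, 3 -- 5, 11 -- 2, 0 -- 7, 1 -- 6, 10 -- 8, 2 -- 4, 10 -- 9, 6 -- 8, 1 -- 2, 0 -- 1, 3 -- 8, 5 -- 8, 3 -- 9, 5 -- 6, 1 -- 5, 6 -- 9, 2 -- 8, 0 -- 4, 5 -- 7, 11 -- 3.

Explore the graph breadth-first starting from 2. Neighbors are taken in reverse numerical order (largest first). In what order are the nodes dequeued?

2 → 11 → 8 → 4 → 1 → 3 → 0 → 10 → 7 → 6 → 5 → 9

Visit 2; enqueue 11, 8, 4, 1 → queue [11, 8, 4, 1]
Visit 11; enqueue 3, 0 → queue [8, 4, 1, 3, 0]
Visit 8; enqueue 10, 7, 6, 5 → queue [4, 1, 3, 0, 10, 7, 6, 5]
Visit 4 → queue [1, 3, 0, 10, 7, 6, 5]
Visit 1 → queue [3, 0, 10, 7, 6, 5]
Visit 3; enqueue 9 → queue [0, 10, 7, 6, 5, 9]
Visit 0 → queue [10, 7, 6, 5, 9]
Visit 10 → queue [7, 6, 5, 9]
Visit 7 → queue [6, 5, 9]
Visit 6 → queue [5, 9]
Visit 5 → queue [9]
Visit 9 → queue []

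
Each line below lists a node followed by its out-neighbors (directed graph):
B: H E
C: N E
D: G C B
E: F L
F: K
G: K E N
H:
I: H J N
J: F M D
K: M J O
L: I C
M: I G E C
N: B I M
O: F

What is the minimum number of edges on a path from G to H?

Level 0: G
Level 1: E, K, N
Level 2: B, F, I, J, L, M, O
Level 3: C, D, H
H first appears at level 3.

3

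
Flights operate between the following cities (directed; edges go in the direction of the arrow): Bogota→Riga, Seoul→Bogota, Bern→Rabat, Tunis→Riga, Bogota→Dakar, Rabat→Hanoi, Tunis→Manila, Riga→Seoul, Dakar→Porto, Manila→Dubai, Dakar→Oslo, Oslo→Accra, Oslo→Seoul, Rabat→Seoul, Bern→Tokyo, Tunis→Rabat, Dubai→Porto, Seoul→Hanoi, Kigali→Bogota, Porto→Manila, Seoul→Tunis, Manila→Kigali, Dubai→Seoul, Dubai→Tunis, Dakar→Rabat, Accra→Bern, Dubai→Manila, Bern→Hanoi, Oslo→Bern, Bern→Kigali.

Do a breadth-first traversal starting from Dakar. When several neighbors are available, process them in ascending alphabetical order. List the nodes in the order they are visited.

Dakar, Oslo, Porto, Rabat, Accra, Bern, Seoul, Manila, Hanoi, Kigali, Tokyo, Bogota, Tunis, Dubai, Riga

Visit Dakar; enqueue Oslo, Porto, Rabat → queue [Oslo, Porto, Rabat]
Visit Oslo; enqueue Accra, Bern, Seoul → queue [Porto, Rabat, Accra, Bern, Seoul]
Visit Porto; enqueue Manila → queue [Rabat, Accra, Bern, Seoul, Manila]
Visit Rabat; enqueue Hanoi → queue [Accra, Bern, Seoul, Manila, Hanoi]
Visit Accra → queue [Bern, Seoul, Manila, Hanoi]
Visit Bern; enqueue Kigali, Tokyo → queue [Seoul, Manila, Hanoi, Kigali, Tokyo]
Visit Seoul; enqueue Bogota, Tunis → queue [Manila, Hanoi, Kigali, Tokyo, Bogota, Tunis]
Visit Manila; enqueue Dubai → queue [Hanoi, Kigali, Tokyo, Bogota, Tunis, Dubai]
Visit Hanoi → queue [Kigali, Tokyo, Bogota, Tunis, Dubai]
Visit Kigali → queue [Tokyo, Bogota, Tunis, Dubai]
Visit Tokyo → queue [Bogota, Tunis, Dubai]
Visit Bogota; enqueue Riga → queue [Tunis, Dubai, Riga]
Visit Tunis → queue [Dubai, Riga]
Visit Dubai → queue [Riga]
Visit Riga → queue []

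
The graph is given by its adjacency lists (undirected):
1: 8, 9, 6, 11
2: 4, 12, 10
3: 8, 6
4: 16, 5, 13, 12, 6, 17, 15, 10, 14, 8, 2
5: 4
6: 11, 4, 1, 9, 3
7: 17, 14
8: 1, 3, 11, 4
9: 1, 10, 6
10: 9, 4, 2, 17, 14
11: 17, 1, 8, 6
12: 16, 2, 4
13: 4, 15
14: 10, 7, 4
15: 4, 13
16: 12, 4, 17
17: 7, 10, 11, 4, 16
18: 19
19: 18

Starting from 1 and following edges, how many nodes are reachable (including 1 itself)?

BFS from 1 visits: 1, 6, 8, 9, 11, 3, 4, 10, 17, 2, 5, 12, 13, 14, 15, 16, 7
Reachable nodes: 17 of 19 total.

17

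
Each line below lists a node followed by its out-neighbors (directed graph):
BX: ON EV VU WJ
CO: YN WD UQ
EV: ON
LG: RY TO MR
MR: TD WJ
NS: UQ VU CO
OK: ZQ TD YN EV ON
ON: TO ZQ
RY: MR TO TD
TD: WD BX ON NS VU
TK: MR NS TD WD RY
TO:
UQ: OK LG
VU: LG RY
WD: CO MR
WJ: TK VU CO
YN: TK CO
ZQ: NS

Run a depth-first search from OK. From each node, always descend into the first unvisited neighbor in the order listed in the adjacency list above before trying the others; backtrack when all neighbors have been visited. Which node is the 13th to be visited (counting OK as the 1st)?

Visit OK
OK → ZQ
ZQ → NS
NS → UQ
UQ → LG
LG → RY
RY → MR
MR → TD
TD → WD
WD → CO
CO → YN
YN → TK
TD → BX
BX → ON
ON → TO
BX → EV
BX → VU
BX → WJ

Visit order: OK, ZQ, NS, UQ, LG, RY, MR, TD, WD, CO, YN, TK, BX, ON, TO, EV, VU, WJ

BX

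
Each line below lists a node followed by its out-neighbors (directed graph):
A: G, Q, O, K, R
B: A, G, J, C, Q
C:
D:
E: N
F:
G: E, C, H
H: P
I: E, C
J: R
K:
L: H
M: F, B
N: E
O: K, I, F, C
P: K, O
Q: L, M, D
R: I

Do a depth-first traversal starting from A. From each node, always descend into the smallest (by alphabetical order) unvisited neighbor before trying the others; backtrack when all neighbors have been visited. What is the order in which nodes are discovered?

Visit A
A → G
G → C
G → E
E → N
G → H
H → P
P → K
P → O
O → F
O → I
A → Q
Q → D
Q → L
Q → M
M → B
B → J
J → R

A → G → C → E → N → H → P → K → O → F → I → Q → D → L → M → B → J → R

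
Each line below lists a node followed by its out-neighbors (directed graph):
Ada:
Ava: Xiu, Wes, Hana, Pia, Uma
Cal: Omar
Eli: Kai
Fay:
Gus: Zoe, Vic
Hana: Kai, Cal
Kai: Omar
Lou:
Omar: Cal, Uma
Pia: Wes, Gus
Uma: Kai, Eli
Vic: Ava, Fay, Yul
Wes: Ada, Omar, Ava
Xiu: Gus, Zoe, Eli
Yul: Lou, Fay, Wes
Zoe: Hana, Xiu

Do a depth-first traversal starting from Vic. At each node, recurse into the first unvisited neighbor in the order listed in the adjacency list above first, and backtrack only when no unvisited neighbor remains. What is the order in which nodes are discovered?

Vic → Ava → Xiu → Gus → Zoe → Hana → Kai → Omar → Cal → Uma → Eli → Wes → Ada → Pia → Fay → Yul → Lou

Visit Vic
Vic → Ava
Ava → Xiu
Xiu → Gus
Gus → Zoe
Zoe → Hana
Hana → Kai
Kai → Omar
Omar → Cal
Omar → Uma
Uma → Eli
Ava → Wes
Wes → Ada
Ava → Pia
Vic → Fay
Vic → Yul
Yul → Lou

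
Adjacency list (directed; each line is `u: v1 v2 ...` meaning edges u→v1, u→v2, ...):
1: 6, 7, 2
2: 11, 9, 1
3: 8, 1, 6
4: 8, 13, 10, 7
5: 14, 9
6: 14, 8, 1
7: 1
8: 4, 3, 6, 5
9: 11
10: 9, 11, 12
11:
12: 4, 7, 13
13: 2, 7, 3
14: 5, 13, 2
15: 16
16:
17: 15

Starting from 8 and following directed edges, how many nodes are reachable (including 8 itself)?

BFS from 8 visits: 8, 3, 4, 5, 6, 1, 7, 10, 13, 9, 14, 2, 11, 12
Reachable nodes: 14 of 17 total.

14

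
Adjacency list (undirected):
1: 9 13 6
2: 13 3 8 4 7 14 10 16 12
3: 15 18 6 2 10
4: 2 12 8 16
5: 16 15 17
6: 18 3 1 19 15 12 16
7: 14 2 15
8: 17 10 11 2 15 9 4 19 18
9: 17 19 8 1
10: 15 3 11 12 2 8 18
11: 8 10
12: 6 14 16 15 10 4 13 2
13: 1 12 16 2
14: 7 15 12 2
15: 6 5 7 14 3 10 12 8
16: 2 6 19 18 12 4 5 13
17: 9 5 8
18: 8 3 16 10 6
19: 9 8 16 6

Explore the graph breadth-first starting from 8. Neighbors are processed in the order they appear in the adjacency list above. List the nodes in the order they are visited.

Visit 8; enqueue 17, 10, 11, 2, 15, 9, 4, 19, 18 → queue [17, 10, 11, 2, 15, 9, 4, 19, 18]
Visit 17; enqueue 5 → queue [10, 11, 2, 15, 9, 4, 19, 18, 5]
Visit 10; enqueue 3, 12 → queue [11, 2, 15, 9, 4, 19, 18, 5, 3, 12]
Visit 11 → queue [2, 15, 9, 4, 19, 18, 5, 3, 12]
Visit 2; enqueue 13, 7, 14, 16 → queue [15, 9, 4, 19, 18, 5, 3, 12, 13, 7, 14, 16]
Visit 15; enqueue 6 → queue [9, 4, 19, 18, 5, 3, 12, 13, 7, 14, 16, 6]
Visit 9; enqueue 1 → queue [4, 19, 18, 5, 3, 12, 13, 7, 14, 16, 6, 1]
Visit 4 → queue [19, 18, 5, 3, 12, 13, 7, 14, 16, 6, 1]
Visit 19 → queue [18, 5, 3, 12, 13, 7, 14, 16, 6, 1]
Visit 18 → queue [5, 3, 12, 13, 7, 14, 16, 6, 1]
Visit 5 → queue [3, 12, 13, 7, 14, 16, 6, 1]
Visit 3 → queue [12, 13, 7, 14, 16, 6, 1]
Visit 12 → queue [13, 7, 14, 16, 6, 1]
Visit 13 → queue [7, 14, 16, 6, 1]
Visit 7 → queue [14, 16, 6, 1]
Visit 14 → queue [16, 6, 1]
Visit 16 → queue [6, 1]
Visit 6 → queue [1]
Visit 1 → queue []

8 17 10 11 2 15 9 4 19 18 5 3 12 13 7 14 16 6 1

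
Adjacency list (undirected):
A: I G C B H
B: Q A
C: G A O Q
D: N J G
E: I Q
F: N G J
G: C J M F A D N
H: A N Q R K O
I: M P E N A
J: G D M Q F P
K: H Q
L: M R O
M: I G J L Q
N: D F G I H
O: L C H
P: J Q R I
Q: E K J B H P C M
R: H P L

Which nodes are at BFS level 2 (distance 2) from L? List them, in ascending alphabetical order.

C, G, H, I, J, P, Q

Level 0: L
Level 1: M, O, R
Level 2: C, G, H, I, J, P, Q
Level 3: A, B, D, E, F, K, N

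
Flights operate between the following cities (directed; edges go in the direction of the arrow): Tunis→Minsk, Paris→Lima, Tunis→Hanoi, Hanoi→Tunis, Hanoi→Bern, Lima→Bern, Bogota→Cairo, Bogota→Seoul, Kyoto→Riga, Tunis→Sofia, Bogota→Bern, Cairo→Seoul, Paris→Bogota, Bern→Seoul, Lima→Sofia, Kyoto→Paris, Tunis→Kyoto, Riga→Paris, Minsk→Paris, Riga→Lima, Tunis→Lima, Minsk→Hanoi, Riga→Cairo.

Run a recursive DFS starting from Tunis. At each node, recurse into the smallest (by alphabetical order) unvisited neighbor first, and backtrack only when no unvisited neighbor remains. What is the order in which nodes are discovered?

Tunis -> Hanoi -> Bern -> Seoul -> Kyoto -> Paris -> Bogota -> Cairo -> Lima -> Sofia -> Riga -> Minsk

Visit Tunis
Tunis → Hanoi
Hanoi → Bern
Bern → Seoul
Tunis → Kyoto
Kyoto → Paris
Paris → Bogota
Bogota → Cairo
Paris → Lima
Lima → Sofia
Kyoto → Riga
Tunis → Minsk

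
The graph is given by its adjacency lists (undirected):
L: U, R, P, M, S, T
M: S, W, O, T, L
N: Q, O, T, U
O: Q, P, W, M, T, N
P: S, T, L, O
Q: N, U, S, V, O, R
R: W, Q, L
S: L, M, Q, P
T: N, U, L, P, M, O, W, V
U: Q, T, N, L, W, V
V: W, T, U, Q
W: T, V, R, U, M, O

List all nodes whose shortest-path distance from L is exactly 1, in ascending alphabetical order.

Level 0: L
Level 1: M, P, R, S, T, U
Level 2: N, O, Q, V, W

M, P, R, S, T, U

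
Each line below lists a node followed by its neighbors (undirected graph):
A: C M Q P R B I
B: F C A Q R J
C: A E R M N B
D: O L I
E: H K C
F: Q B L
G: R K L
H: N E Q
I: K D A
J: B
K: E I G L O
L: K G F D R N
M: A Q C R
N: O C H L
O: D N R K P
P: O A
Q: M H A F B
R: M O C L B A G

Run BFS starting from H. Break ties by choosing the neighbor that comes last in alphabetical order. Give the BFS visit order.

Visit H; enqueue Q, N, E → queue [Q, N, E]
Visit Q; enqueue M, F, B, A → queue [N, E, M, F, B, A]
Visit N; enqueue O, L, C → queue [E, M, F, B, A, O, L, C]
Visit E; enqueue K → queue [M, F, B, A, O, L, C, K]
Visit M; enqueue R → queue [F, B, A, O, L, C, K, R]
Visit F → queue [B, A, O, L, C, K, R]
Visit B; enqueue J → queue [A, O, L, C, K, R, J]
Visit A; enqueue P, I → queue [O, L, C, K, R, J, P, I]
Visit O; enqueue D → queue [L, C, K, R, J, P, I, D]
Visit L; enqueue G → queue [C, K, R, J, P, I, D, G]
Visit C → queue [K, R, J, P, I, D, G]
Visit K → queue [R, J, P, I, D, G]
Visit R → queue [J, P, I, D, G]
Visit J → queue [P, I, D, G]
Visit P → queue [I, D, G]
Visit I → queue [D, G]
Visit D → queue [G]
Visit G → queue []

H → Q → N → E → M → F → B → A → O → L → C → K → R → J → P → I → D → G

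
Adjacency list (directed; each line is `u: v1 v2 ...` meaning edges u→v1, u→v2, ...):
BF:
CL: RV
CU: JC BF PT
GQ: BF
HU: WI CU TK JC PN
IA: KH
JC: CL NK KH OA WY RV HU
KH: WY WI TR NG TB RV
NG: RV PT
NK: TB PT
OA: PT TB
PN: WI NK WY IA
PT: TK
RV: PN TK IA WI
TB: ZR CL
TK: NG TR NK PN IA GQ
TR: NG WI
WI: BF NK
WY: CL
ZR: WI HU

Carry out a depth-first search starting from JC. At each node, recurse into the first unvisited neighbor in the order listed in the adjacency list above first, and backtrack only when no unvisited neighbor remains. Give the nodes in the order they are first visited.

JC, CL, RV, PN, WI, BF, NK, TB, ZR, HU, CU, PT, TK, NG, TR, IA, KH, WY, GQ, OA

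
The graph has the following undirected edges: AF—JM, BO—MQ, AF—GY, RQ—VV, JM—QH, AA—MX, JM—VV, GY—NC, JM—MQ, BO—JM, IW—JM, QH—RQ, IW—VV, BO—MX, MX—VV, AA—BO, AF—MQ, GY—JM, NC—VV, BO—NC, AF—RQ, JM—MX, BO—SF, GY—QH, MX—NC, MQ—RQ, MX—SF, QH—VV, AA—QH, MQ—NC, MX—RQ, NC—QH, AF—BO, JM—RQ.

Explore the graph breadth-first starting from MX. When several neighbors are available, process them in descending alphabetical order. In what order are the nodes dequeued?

MX VV SF RQ NC JM BO AA QH IW MQ AF GY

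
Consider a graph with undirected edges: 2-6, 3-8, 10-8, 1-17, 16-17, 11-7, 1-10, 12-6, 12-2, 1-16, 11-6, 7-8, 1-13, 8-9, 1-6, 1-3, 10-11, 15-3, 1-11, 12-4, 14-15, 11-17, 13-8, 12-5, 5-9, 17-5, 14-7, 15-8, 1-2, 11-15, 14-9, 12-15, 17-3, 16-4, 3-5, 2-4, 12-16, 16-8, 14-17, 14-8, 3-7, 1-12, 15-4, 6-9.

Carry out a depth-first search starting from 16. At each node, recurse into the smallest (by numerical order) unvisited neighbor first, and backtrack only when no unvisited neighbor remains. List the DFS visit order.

Visit 16
16 → 1
1 → 2
2 → 4
4 → 12
12 → 5
5 → 3
3 → 7
7 → 8
8 → 9
9 → 6
6 → 11
11 → 10
11 → 15
15 → 14
14 → 17
8 → 13

16 1 2 4 12 5 3 7 8 9 6 11 10 15 14 17 13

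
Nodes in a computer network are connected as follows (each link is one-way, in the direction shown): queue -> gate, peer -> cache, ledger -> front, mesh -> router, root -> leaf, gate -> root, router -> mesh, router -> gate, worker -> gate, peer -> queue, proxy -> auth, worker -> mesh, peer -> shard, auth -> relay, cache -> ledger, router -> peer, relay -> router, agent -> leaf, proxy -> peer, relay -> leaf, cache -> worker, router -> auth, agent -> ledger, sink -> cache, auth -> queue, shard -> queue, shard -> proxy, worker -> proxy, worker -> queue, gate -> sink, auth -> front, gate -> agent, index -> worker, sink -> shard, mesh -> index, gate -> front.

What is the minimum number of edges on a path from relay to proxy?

4

Level 0: relay
Level 1: leaf, router
Level 2: auth, gate, mesh, peer
Level 3: agent, cache, front, index, queue, root, shard, sink
Level 4: ledger, proxy, worker
proxy first appears at level 4.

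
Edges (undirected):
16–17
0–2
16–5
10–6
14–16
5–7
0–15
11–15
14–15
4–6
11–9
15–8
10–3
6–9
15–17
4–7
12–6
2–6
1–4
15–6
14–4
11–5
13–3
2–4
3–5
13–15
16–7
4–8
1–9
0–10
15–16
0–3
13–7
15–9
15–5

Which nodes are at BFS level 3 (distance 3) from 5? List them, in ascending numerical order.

Level 0: 5
Level 1: 3, 7, 11, 15, 16
Level 2: 0, 4, 6, 8, 9, 10, 13, 14, 17
Level 3: 1, 2, 12

1, 2, 12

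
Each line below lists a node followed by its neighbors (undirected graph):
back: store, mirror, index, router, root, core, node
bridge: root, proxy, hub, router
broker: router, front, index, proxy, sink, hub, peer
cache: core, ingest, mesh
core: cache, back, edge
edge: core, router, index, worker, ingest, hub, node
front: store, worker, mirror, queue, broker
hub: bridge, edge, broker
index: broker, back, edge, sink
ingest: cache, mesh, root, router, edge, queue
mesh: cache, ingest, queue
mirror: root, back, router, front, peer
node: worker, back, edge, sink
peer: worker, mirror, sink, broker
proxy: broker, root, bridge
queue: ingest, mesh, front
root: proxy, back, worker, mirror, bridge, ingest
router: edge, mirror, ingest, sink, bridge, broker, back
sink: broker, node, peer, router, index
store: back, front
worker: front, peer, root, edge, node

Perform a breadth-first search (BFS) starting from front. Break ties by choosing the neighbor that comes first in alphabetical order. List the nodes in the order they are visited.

front broker mirror queue store worker hub index peer proxy router sink back root ingest mesh edge node bridge core cache

Visit front; enqueue broker, mirror, queue, store, worker → queue [broker, mirror, queue, store, worker]
Visit broker; enqueue hub, index, peer, proxy, router, sink → queue [mirror, queue, store, worker, hub, index, peer, proxy, router, sink]
Visit mirror; enqueue back, root → queue [queue, store, worker, hub, index, peer, proxy, router, sink, back, root]
Visit queue; enqueue ingest, mesh → queue [store, worker, hub, index, peer, proxy, router, sink, back, root, ingest, mesh]
Visit store → queue [worker, hub, index, peer, proxy, router, sink, back, root, ingest, mesh]
Visit worker; enqueue edge, node → queue [hub, index, peer, proxy, router, sink, back, root, ingest, mesh, edge, node]
Visit hub; enqueue bridge → queue [index, peer, proxy, router, sink, back, root, ingest, mesh, edge, node, bridge]
Visit index → queue [peer, proxy, router, sink, back, root, ingest, mesh, edge, node, bridge]
Visit peer → queue [proxy, router, sink, back, root, ingest, mesh, edge, node, bridge]
Visit proxy → queue [router, sink, back, root, ingest, mesh, edge, node, bridge]
Visit router → queue [sink, back, root, ingest, mesh, edge, node, bridge]
Visit sink → queue [back, root, ingest, mesh, edge, node, bridge]
Visit back; enqueue core → queue [root, ingest, mesh, edge, node, bridge, core]
Visit root → queue [ingest, mesh, edge, node, bridge, core]
Visit ingest; enqueue cache → queue [mesh, edge, node, bridge, core, cache]
Visit mesh → queue [edge, node, bridge, core, cache]
Visit edge → queue [node, bridge, core, cache]
Visit node → queue [bridge, core, cache]
Visit bridge → queue [core, cache]
Visit core → queue [cache]
Visit cache → queue []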